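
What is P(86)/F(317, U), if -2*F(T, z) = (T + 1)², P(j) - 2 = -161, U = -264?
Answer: 1/318 ≈ 0.0031447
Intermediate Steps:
P(j) = -159 (P(j) = 2 - 161 = -159)
F(T, z) = -(1 + T)²/2 (F(T, z) = -(T + 1)²/2 = -(1 + T)²/2)
P(86)/F(317, U) = -159*(-2/(1 + 317)²) = -159/((-½*318²)) = -159/((-½*101124)) = -159/(-50562) = -159*(-1/50562) = 1/318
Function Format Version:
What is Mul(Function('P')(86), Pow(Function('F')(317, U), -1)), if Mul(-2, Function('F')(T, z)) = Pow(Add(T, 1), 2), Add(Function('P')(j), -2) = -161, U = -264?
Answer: Rational(1, 318) ≈ 0.0031447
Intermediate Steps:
Function('P')(j) = -159 (Function('P')(j) = Add(2, -161) = -159)
Function('F')(T, z) = Mul(Rational(-1, 2), Pow(Add(1, T), 2)) (Function('F')(T, z) = Mul(Rational(-1, 2), Pow(Add(T, 1), 2)) = Mul(Rational(-1, 2), Pow(Add(1, T), 2)))
Mul(Function('P')(86), Pow(Function('F')(317, U), -1)) = Mul(-159, Pow(Mul(Rational(-1, 2), Pow(Add(1, 317), 2)), -1)) = Mul(-159, Pow(Mul(Rational(-1, 2), Pow(318, 2)), -1)) = Mul(-159, Pow(Mul(Rational(-1, 2), 101124), -1)) = Mul(-159, Pow(-50562, -1)) = Mul(-159, Rational(-1, 50562)) = Rational(1, 318)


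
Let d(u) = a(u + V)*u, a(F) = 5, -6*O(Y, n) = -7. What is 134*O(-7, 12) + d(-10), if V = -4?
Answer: 319/3 ≈ 106.33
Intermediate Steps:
O(Y, n) = 7/6 (O(Y, n) = -1/6*(-7) = 7/6)
d(u) = 5*u
134*O(-7, 12) + d(-10) = 134*(7/6) + 5*(-10) = 469/3 - 50 = 319/3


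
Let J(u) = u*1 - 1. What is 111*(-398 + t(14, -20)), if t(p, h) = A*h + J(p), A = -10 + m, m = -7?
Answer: -4995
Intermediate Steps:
J(u) = -1 + u (J(u) = u - 1 = -1 + u)
A = -17 (A = -10 - 7 = -17)
t(p, h) = -1 + p - 17*h (t(p, h) = -17*h + (-1 + p) = -1 + p - 17*h)
111*(-398 + t(14, -20)) = 111*(-398 + (-1 + 14 - 17*(-20))) = 111*(-398 + (-1 + 14 + 340)) = 111*(-398 + 353) = 111*(-45) = -4995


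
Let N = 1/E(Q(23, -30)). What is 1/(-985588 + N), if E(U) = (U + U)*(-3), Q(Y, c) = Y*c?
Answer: -4140/4080334319 ≈ -1.0146e-6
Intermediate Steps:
E(U) = -6*U (E(U) = (2*U)*(-3) = -6*U)
N = 1/4140 (N = 1/(-138*(-30)) = 1/(-6*(-690)) = 1/4140 ≈ 0.00024155)
1/(-985588 + N) = 1/(-985588 + 1/4140) = 1/(-4080334319/4140) = -4140/4080334319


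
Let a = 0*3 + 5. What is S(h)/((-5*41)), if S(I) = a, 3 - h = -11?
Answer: -1/41 ≈ -0.024390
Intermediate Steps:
h = 14 (h = 3 - 1*(-11) = 3 + 11 = 14)
a = 5 (a = 0 + 5 = 5)
S(I) = 5
S(h)/((-5*41)) = 5/((-5*41)) = 5/(-205) = 5*(-1/205) = -1/41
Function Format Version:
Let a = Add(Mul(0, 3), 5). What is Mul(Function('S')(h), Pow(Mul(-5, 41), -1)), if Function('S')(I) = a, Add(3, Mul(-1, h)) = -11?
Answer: Rational(-1, 41) ≈ -0.024390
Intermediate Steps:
h = 14 (h = Add(3, Mul(-1, -11)) = Add(3, 11) = 14)
a = 5 (a = Add(0, 5) = 5)
Function('S')(I) = 5
Mul(Function('S')(h), Pow(Mul(-5, 41), -1)) = Mul(5, Pow(Mul(-5, 41), -1)) = Mul(5, Pow(-205, -1)) = Mul(5, Rational(-1, 205)) = Rational(-1, 41)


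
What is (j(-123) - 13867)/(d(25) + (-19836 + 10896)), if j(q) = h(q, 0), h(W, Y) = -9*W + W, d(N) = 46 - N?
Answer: 13/9 ≈ 1.4444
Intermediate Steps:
h(W, Y) = -8*W
j(q) = -8*q
(j(-123) - 13867)/(d(25) + (-19836 + 10896)) = (-8*(-123) - 13867)/((46 - 1*25) + (-19836 + 10896)) = (984 - 13867)/((46 - 25) - 8940) = -12883/(21 - 8940) = -12883/(-8919) = -12883*(-1/8919) = 13/9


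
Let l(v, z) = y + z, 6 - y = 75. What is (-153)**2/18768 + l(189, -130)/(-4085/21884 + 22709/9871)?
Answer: -15609756216709/168043785328 ≈ -92.891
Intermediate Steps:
y = -69 (y = 6 - 1*75 = 6 - 75 = -69)
l(v, z) = -69 + z
(-153)**2/18768 + l(189, -130)/(-4085/21884 + 22709/9871) = (-153)**2/18768 + (-69 - 130)/(-4085/21884 + 22709/9871) = 23409*(1/18768) - 199/(-4085*1/21884 + 22709*(1/9871)) = 459/368 - 199/(-4085/21884 + 22709/9871) = 459/368 - 199/456640721/216016964 = 459/368 - 199*216016964/456640721 = 459/368 - 42987375836/456640721 = -15609756216709/168043785328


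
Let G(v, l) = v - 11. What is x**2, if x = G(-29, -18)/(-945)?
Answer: 64/35721 ≈ 0.0017917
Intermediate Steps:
G(v, l) = -11 + v
x = 8/189 (x = (-11 - 29)/(-945) = -40*(-1/945) = 8/189 ≈ 0.042328)
x**2 = (8/189)**2 = 64/35721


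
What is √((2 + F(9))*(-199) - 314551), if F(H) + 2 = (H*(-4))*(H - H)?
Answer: I*√314551 ≈ 560.85*I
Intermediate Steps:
F(H) = -2 (F(H) = -2 + (H*(-4))*(H - H) = -2 - 4*H*0 = -2 + 0 = -2)
√((2 + F(9))*(-199) - 314551) = √((2 - 2)*(-199) - 314551) = √(0*(-199) - 314551) = √(0 - 314551) = √(-314551) = I*√314551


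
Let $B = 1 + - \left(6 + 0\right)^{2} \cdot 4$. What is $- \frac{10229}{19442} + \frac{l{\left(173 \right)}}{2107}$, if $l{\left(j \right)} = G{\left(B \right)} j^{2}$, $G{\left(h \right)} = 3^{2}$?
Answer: $\frac{5215364059}{40964294} \approx 127.31$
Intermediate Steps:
$B = -143$ ($B = 1 + - 6^{2} \cdot 4 = 1 + \left(-1\right) 36 \cdot 4 = 1 - 144 = -143$)
$G{\left(h \right)} = 9$
$l{\left(j \right)} = 9 j^{2}$
$- \frac{10229}{19442} + \frac{l{\left(173 \right)}}{2107} = - \frac{10229}{19442} + \frac{9 \cdot 173^{2}}{2107} = \left(-10229\right) \frac{1}{19442} + 9 \cdot 29929 \cdot \frac{1}{2107} = - \frac{10229}{19442} + 269361 \cdot \frac{1}{2107} = - \frac{10229}{19442} + \frac{269361}{2107} = \frac{5215364059}{40964294}$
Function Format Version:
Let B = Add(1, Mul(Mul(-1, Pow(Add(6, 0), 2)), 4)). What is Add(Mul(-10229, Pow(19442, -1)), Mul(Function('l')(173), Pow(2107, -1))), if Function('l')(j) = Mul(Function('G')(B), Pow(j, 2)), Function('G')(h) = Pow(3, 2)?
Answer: Rational(5215364059, 40964294) ≈ 127.31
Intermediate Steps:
B = -143 (B = Add(1, Mul(Mul(-1, Pow(6, 2)), 4)) = Add(1, Mul(Mul(-1, 36), 4)) = Add(1, Mul(-36, 4)) = Add(1, -144) = -143)
Function('G')(h) = 9
Function('l')(j) = Mul(9, Pow(j, 2))
Add(Mul(-10229, Pow(19442, -1)), Mul(Function('l')(173), Pow(2107, -1))) = Add(Mul(-10229, Pow(19442, -1)), Mul(Mul(9, Pow(173, 2)), Pow(2107, -1))) = Add(Mul(-10229, Rational(1, 19442)), Mul(Mul(9, 29929), Rational(1, 2107))) = Add(Rational(-10229, 19442), Mul(269361, Rational(1, 2107))) = Add(Rational(-10229, 19442), Rational(269361, 2107)) = Rational(5215364059, 40964294)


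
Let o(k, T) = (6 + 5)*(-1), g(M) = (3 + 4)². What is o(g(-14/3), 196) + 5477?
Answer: 5466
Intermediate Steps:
g(M) = 49 (g(M) = 7² = 49)
o(k, T) = -11 (o(k, T) = 11*(-1) = -11)
o(g(-14/3), 196) + 5477 = -11 + 5477 = 5466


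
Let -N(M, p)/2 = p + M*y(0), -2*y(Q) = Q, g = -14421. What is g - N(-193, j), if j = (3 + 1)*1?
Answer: -14413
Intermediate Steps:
y(Q) = -Q/2
j = 4 (j = 4*1 = 4)
N(M, p) = -2*p (N(M, p) = -2*(p + M*(-1/2*0)) = -2*(p + M*0) = -2*(p + 0) = -2*p)
g - N(-193, j) = -14421 - (-2)*4 = -14421 - 1*(-8) = -14421 + 8 = -14413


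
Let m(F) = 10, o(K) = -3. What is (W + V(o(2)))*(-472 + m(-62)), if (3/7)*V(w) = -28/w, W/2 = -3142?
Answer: 8679440/3 ≈ 2.8931e+6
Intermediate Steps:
W = -6284 (W = 2*(-3142) = -6284)
V(w) = -196/(3*w) (V(w) = 7*(-28/w)/3 = -196/(3*w))
(W + V(o(2)))*(-472 + m(-62)) = (-6284 - 196/3/(-3))*(-472 + 10) = (-6284 - 196/3*(-⅓))*(-462) = (-6284 + 196/9)*(-462) = -56360/9*(-462) = 8679440/3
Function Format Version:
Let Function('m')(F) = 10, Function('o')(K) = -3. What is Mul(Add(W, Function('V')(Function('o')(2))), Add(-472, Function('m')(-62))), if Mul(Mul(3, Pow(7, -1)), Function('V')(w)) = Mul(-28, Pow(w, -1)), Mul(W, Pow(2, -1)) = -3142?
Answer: Rational(8679440, 3) ≈ 2.8931e+6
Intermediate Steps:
W = -6284 (W = Mul(2, -3142) = -6284)
Function('V')(w) = Mul(Rational(-196, 3), Pow(w, -1)) (Function('V')(w) = Mul(Rational(7, 3), Mul(-28, Pow(w, -1))) = Mul(Rational(-196, 3), Pow(w, -1)))
Mul(Add(W, Function('V')(Function('o')(2))), Add(-472, Function('m')(-62))) = Mul(Add(-6284, Mul(Rational(-196, 3), Pow(-3, -1))), Add(-472, 10)) = Mul(Add(-6284, Mul(Rational(-196, 3), Rational(-1, 3))), -462) = Mul(Add(-6284, Rational(196, 9)), -462) = Mul(Rational(-56360, 9), -462) = Rational(8679440, 3)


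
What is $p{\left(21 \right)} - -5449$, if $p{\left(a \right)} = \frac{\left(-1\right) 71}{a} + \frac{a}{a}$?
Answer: $\frac{114379}{21} \approx 5446.6$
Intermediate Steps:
$p{\left(a \right)} = 1 - \frac{71}{a}$ ($p{\left(a \right)} = - \frac{71}{a} + 1 = 1 - \frac{71}{a}$)
$p{\left(21 \right)} - -5449 = \frac{-71 + 21}{21} - -5449 = \frac{1}{21} \left(-50\right) + 5449 = - \frac{50}{21} + 5449 = \frac{114379}{21}$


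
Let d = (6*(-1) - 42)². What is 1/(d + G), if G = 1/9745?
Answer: 9745/22452481 ≈ 0.00043403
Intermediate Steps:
d = 2304 (d = (-6 - 42)² = (-48)² = 2304)
G = 1/9745 ≈ 0.00010262
1/(d + G) = 1/(2304 + 1/9745) = 1/(22452481/9745) = 9745/22452481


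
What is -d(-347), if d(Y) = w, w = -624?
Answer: 624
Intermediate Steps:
d(Y) = -624
-d(-347) = -1*(-624) = 624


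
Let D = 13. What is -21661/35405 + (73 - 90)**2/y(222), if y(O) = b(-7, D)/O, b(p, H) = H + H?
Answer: 1135475402/460265 ≈ 2467.0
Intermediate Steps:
b(p, H) = 2*H
y(O) = 26/O (y(O) = (2*13)/O = 26/O)
-21661/35405 + (73 - 90)**2/y(222) = -21661/35405 + (73 - 90)**2/((26/222)) = -21661*1/35405 + (-17)**2/((26*(1/222))) = -21661/35405 + 289/(13/111) = -21661/35405 + 289*(111/13) = -21661/35405 + 32079/13 = 1135475402/460265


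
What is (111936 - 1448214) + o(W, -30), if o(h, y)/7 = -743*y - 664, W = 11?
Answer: -1184896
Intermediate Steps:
o(h, y) = -4648 - 5201*y (o(h, y) = 7*(-743*y - 664) = 7*(-664 - 743*y) = -4648 - 5201*y)
(111936 - 1448214) + o(W, -30) = (111936 - 1448214) + (-4648 - 5201*(-30)) = -1336278 + (-4648 + 156030) = -1336278 + 151382 = -1184896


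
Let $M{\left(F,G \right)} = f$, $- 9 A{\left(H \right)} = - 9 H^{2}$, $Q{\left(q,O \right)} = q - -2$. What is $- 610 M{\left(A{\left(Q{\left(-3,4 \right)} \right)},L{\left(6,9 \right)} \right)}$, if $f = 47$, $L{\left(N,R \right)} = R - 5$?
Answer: $-28670$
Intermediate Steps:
$Q{\left(q,O \right)} = 2 + q$ ($Q{\left(q,O \right)} = q + 2 = 2 + q$)
$L{\left(N,R \right)} = -5 + R$
$A{\left(H \right)} = H^{2}$ ($A{\left(H \right)} = - \frac{\left(-9\right) H^{2}}{9} = H^{2}$)
$M{\left(F,G \right)} = 47$
$- 610 M{\left(A{\left(Q{\left(-3,4 \right)} \right)},L{\left(6,9 \right)} \right)} = \left(-610\right) 47 = -28670$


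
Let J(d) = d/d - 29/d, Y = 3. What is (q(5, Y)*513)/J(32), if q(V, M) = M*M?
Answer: 49248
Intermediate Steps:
q(V, M) = M²
J(d) = 1 - 29/d
(q(5, Y)*513)/J(32) = (3²*513)/(((-29 + 32)/32)) = (9*513)/(((1/32)*3)) = 4617/(3/32) = 4617*(32/3) = 49248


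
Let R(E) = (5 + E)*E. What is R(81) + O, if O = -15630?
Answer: -8664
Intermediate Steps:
R(E) = E*(5 + E)
R(81) + O = 81*(5 + 81) - 15630 = 81*86 - 15630 = 6966 - 15630 = -8664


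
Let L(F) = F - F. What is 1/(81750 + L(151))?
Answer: 1/81750 ≈ 1.2232e-5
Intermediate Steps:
L(F) = 0
1/(81750 + L(151)) = 1/(81750 + 0) = 1/81750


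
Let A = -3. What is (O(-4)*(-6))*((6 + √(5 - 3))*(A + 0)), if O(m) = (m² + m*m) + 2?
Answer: 3672 + 612*√2 ≈ 4537.5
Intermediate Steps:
O(m) = 2 + 2*m² (O(m) = (m² + m²) + 2 = 2*m² + 2 = 2 + 2*m²)
(O(-4)*(-6))*((6 + √(5 - 3))*(A + 0)) = ((2 + 2*(-4)²)*(-6))*((6 + √(5 - 3))*(-3 + 0)) = ((2 + 2*16)*(-6))*((6 + √2)*(-3)) = ((2 + 32)*(-6))*(-18 - 3*√2) = (34*(-6))*(-18 - 3*√2) = -204*(-18 - 3*√2) = 3672 + 612*√2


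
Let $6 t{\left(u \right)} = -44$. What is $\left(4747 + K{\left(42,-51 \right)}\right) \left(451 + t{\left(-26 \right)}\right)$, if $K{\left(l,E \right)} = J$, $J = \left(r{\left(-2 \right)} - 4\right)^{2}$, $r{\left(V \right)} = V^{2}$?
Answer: $\frac{6318257}{3} \approx 2.1061 \cdot 10^{6}$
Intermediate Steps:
$t{\left(u \right)} = - \frac{22}{3}$ ($t{\left(u \right)} = \frac{1}{6} \left(-44\right) = - \frac{22}{3}$)
$J = 0$ ($J = \left(\left(-2\right)^{2} - 4\right)^{2} = \left(4 - 4\right)^{2} = 0^{2} = 0$)
$K{\left(l,E \right)} = 0$
$\left(4747 + K{\left(42,-51 \right)}\right) \left(451 + t{\left(-26 \right)}\right) = \left(4747 + 0\right) \left(451 - \frac{22}{3}\right) = 4747 \cdot \frac{1331}{3} = \frac{6318257}{3}$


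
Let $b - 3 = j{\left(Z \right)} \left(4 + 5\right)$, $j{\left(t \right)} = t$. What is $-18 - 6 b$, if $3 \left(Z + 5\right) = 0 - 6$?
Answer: $342$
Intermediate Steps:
$Z = -7$ ($Z = -5 + \frac{0 - 6}{3} = -5 + \frac{1}{3} \left(-6\right) = -5 - 2 = -7$)
$b = -60$ ($b = 3 - 7 \left(4 + 5\right) = 3 - 63 = -60$)
$-18 - 6 b = -18 - -360 = -18 + 360 = 342$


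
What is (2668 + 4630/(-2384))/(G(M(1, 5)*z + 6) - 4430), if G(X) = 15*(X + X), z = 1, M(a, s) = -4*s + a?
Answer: -3177941/5745440 ≈ -0.55312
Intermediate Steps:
M(a, s) = a - 4*s
G(X) = 30*X (G(X) = 15*(2*X) = 30*X)
(2668 + 4630/(-2384))/(G(M(1, 5)*z + 6) - 4430) = (2668 + 4630/(-2384))/(30*((1 - 4*5)*1 + 6) - 4430) = (2668 + 4630*(-1/2384))/(30*((1 - 20)*1 + 6) - 4430) = (2668 - 2315/1192)/(30*(-19*1 + 6) - 4430) = 3177941/(1192*(30*(-19 + 6) - 4430)) = 3177941/(1192*(30*(-13) - 4430)) = 3177941/(1192*(-390 - 4430)) = (3177941/1192)/(-4820) = (3177941/1192)*(-1/4820) = -3177941/5745440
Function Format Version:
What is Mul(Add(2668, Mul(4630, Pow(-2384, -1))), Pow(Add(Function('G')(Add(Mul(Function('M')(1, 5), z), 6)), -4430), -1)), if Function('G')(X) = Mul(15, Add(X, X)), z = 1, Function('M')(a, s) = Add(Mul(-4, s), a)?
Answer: Rational(-3177941, 5745440) ≈ -0.55312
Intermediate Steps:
Function('M')(a, s) = Add(a, Mul(-4, s))
Function('G')(X) = Mul(30, X) (Function('G')(X) = Mul(15, Mul(2, X)) = Mul(30, X))
Mul(Add(2668, Mul(4630, Pow(-2384, -1))), Pow(Add(Function('G')(Add(Mul(Function('M')(1, 5), z), 6)), -4430), -1)) = Mul(Add(2668, Mul(4630, Pow(-2384, -1))), Pow(Add(Mul(30, Add(Mul(Add(1, Mul(-4, 5)), 1), 6)), -4430), -1)) = Mul(Add(2668, Mul(4630, Rational(-1, 2384))), Pow(Add(Mul(30, Add(Mul(Add(1, -20), 1), 6)), -4430), -1)) = Mul(Add(2668, Rational(-2315, 1192)), Pow(Add(Mul(30, Add(Mul(-19, 1), 6)), -4430), -1)) = Mul(Rational(3177941, 1192), Pow(Add(Mul(30, Add(-19, 6)), -4430), -1)) = Mul(Rational(3177941, 1192), Pow(Add(Mul(30, -13), -4430), -1)) = Mul(Rational(3177941, 1192), Pow(Add(-390, -4430), -1)) = Mul(Rational(3177941, 1192), Pow(-4820, -1)) = Mul(Rational(3177941, 1192), Rational(-1, 4820)) = Rational(-3177941, 5745440)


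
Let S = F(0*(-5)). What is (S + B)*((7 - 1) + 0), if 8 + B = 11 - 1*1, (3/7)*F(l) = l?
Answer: 12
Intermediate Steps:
F(l) = 7*l/3
S = 0 (S = 7*(0*(-5))/3 = (7/3)*0 = 0)
B = 2 (B = -8 + (11 - 1*1) = -8 + (11 - 1) = -8 + 10 = 2)
(S + B)*((7 - 1) + 0) = (0 + 2)*((7 - 1) + 0) = 2*(6 + 0) = 2*6 = 12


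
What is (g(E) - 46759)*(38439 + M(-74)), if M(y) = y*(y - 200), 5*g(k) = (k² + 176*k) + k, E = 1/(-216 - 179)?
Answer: -428360388227227/156025 ≈ -2.7455e+9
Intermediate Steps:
E = -1/395 (E = 1/(-395) = -1/395 ≈ -0.0025316)
g(k) = k²/5 + 177*k/5 (g(k) = ((k² + 176*k) + k)/5 = (k² + 177*k)/5 = k²/5 + 177*k/5)
M(y) = y*(-200 + y)
(g(E) - 46759)*(38439 + M(-74)) = ((⅕)*(-1/395)*(177 - 1/395) - 46759)*(38439 - 74*(-200 - 74)) = ((⅕)*(-1/395)*(69914/395) - 46759)*(38439 - 74*(-274)) = (-69914/780125 - 46759)*(38439 + 20276) = -36477934789/780125*58715 = -428360388227227/156025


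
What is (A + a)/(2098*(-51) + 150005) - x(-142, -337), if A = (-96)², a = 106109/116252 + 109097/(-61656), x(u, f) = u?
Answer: 10959686099674895/77064601462296 ≈ 142.21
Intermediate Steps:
a = -1535121985/1791908328 (a = 106109*(1/116252) + 109097*(-1/61656) = 106109/116252 - 109097/61656 = -1535121985/1791908328 ≈ -0.85670)
A = 9216
(A + a)/(2098*(-51) + 150005) - x(-142, -337) = (9216 - 1535121985/1791908328)/(2098*(-51) + 150005) - 1*(-142) = 16512692028863/(1791908328*(-106998 + 150005)) + 142 = (16512692028863/1791908328)/43007 + 142 = (16512692028863/1791908328)*(1/43007) + 142 = 16512692028863/77064601462296 + 142 = 10959686099674895/77064601462296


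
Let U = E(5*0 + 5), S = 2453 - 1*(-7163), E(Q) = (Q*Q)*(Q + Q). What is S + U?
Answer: 9866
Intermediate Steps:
E(Q) = 2*Q³ (E(Q) = Q²*(2*Q) = 2*Q³)
S = 9616 (S = 2453 + 7163 = 9616)
U = 250 (U = 2*(5*0 + 5)³ = 2*(0 + 5)³ = 2*5³ = 2*125 = 250)
S + U = 9616 + 250 = 9866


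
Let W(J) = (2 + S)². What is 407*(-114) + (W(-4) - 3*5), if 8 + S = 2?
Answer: -46397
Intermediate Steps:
S = -6 (S = -8 + 2 = -6)
W(J) = 16 (W(J) = (2 - 6)² = (-4)² = 16)
407*(-114) + (W(-4) - 3*5) = 407*(-114) + (16 - 3*5) = -46398 + (16 - 15) = -46398 + 1 = -46397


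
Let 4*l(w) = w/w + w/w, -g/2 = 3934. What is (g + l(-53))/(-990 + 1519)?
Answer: -15735/1058 ≈ -14.872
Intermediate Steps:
g = -7868 (g = -2*3934 = -7868)
l(w) = 1/2 (l(w) = (w/w + w/w)/4 = (1 + 1)/4 = (1/4)*2 = 1/2)
(g + l(-53))/(-990 + 1519) = (-7868 + 1/2)/(-990 + 1519) = -15735/2/529 = -15735/2*1/529 = -15735/1058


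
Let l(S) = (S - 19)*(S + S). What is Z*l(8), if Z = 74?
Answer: -13024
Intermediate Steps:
l(S) = 2*S*(-19 + S) (l(S) = (-19 + S)*(2*S) = 2*S*(-19 + S))
Z*l(8) = 74*(2*8*(-19 + 8)) = 74*(2*8*(-11)) = 74*(-176) = -13024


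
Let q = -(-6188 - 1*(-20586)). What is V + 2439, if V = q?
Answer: -11959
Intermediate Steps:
q = -14398 (q = -(-6188 + 20586) = -1*14398 = -14398)
V = -14398
V + 2439 = -14398 + 2439 = -11959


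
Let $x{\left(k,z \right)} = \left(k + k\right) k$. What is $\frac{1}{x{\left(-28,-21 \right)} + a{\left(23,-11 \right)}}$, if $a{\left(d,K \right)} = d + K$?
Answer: $\frac{1}{1580} \approx 0.00063291$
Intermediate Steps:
$x{\left(k,z \right)} = 2 k^{2}$ ($x{\left(k,z \right)} = 2 k k = 2 k^{2}$)
$a{\left(d,K \right)} = K + d$
$\frac{1}{x{\left(-28,-21 \right)} + a{\left(23,-11 \right)}} = \frac{1}{2 \left(-28\right)^{2} + \left(-11 + 23\right)} = \frac{1}{2 \cdot 784 + 12} = \frac{1}{1568 + 12} = \frac{1}{1580}$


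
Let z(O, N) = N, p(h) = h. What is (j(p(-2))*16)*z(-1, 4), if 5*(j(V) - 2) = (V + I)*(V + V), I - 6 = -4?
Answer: 128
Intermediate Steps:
I = 2 (I = 6 - 4 = 2)
j(V) = 2 + 2*V*(2 + V)/5 (j(V) = 2 + ((V + 2)*(V + V))/5 = 2 + ((2 + V)*(2*V))/5 = 2 + (2*V*(2 + V))/5 = 2 + 2*V*(2 + V)/5)
(j(p(-2))*16)*z(-1, 4) = ((2 + (⅖)*(-2)² + (⅘)*(-2))*16)*4 = ((2 + (⅖)*4 - 8/5)*16)*4 = ((2 + 8/5 - 8/5)*16)*4 = (2*16)*4 = 32*4 = 128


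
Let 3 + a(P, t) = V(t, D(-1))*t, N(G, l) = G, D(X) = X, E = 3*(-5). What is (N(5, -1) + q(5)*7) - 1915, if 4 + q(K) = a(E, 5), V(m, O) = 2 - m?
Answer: -2064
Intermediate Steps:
E = -15
a(P, t) = -3 + t*(2 - t) (a(P, t) = -3 + (2 - t)*t = -3 + t*(2 - t))
q(K) = -22 (q(K) = -4 + (-3 - 1*5*(-2 + 5)) = -4 + (-3 - 1*5*3) = -4 + (-3 - 15) = -4 - 18 = -22)
(N(5, -1) + q(5)*7) - 1915 = (5 - 22*7) - 1915 = (5 - 154) - 1915 = -149 - 1915 = -2064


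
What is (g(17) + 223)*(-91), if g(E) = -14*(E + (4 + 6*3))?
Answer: 29393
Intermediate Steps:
g(E) = -308 - 14*E (g(E) = -14*(E + (4 + 18)) = -14*(E + 22) = -14*(22 + E) = -308 - 14*E)
(g(17) + 223)*(-91) = ((-308 - 14*17) + 223)*(-91) = ((-308 - 238) + 223)*(-91) = (-546 + 223)*(-91) = -323*(-91) = 29393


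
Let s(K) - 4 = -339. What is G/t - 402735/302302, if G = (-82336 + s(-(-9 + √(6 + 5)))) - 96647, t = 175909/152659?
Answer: -8275438927416839/53177642518 ≈ -1.5562e+5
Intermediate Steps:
s(K) = -335 (s(K) = 4 - 339 = -335)
t = 175909/152659 (t = 175909*(1/152659) = 175909/152659 ≈ 1.1523)
G = -179318 (G = (-82336 - 335) - 96647 = -82671 - 96647 = -179318)
G/t - 402735/302302 = -179318/175909/152659 - 402735/302302 = -179318*152659/175909 - 402735*1/302302 = -27374506562/175909 - 402735/302302 = -8275438927416839/53177642518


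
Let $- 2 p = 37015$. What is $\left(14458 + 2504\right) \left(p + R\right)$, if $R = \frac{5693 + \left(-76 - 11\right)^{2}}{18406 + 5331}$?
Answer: $- \frac{7451394141411}{23737} \approx -3.1391 \cdot 10^{8}$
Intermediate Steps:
$p = - \frac{37015}{2}$ ($p = \left(- \frac{1}{2}\right) 37015 = - \frac{37015}{2} \approx -18508.0$)
$R = \frac{13262}{23737}$ ($R = \frac{5693 + \left(-87\right)^{2}}{23737} = \left(5693 + 7569\right) \frac{1}{23737} = 13262 \cdot \frac{1}{23737} = \frac{13262}{23737} \approx 0.55871$)
$\left(14458 + 2504\right) \left(p + R\right) = \left(14458 + 2504\right) \left(- \frac{37015}{2} + \frac{13262}{23737}\right) = 16962 \left(- \frac{878598531}{47474}\right) = - \frac{7451394141411}{23737}$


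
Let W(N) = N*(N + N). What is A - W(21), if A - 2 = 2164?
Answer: 1284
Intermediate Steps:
A = 2166 (A = 2 + 2164 = 2166)
W(N) = 2*N**2 (W(N) = N*(2*N) = 2*N**2)
A - W(21) = 2166 - 2*21**2 = 2166 - 2*441 = 2166 - 1*882 = 2166 - 882 = 1284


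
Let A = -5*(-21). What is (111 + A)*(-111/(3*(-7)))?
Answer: 7992/7 ≈ 1141.7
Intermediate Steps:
A = 105
(111 + A)*(-111/(3*(-7))) = (111 + 105)*(-111/(3*(-7))) = 216*(-111/(-21)) = 216*(-111*(-1/21)) = 216*(37/7) = 7992/7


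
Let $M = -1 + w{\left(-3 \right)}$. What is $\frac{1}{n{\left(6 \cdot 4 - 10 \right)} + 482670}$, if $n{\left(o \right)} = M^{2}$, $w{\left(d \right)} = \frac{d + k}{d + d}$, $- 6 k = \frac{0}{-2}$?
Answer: $\frac{4}{1930681} \approx 2.0718 \cdot 10^{-6}$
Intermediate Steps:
$k = 0$ ($k = - \frac{0 \frac{1}{-2}}{6} = - \frac{0 \left(- \frac{1}{2}\right)}{6} = \left(- \frac{1}{6}\right) 0 = 0$)
$w{\left(d \right)} = \frac{1}{2}$ ($w{\left(d \right)} = \frac{d + 0}{d + d} = \frac{d}{2 d} = d \frac{1}{2 d} = \frac{1}{2}$)
$M = - \frac{1}{2}$ ($M = -1 + \frac{1}{2} = - \frac{1}{2} \approx -0.5$)
$n{\left(o \right)} = \frac{1}{4}$ ($n{\left(o \right)} = \left(- \frac{1}{2}\right)^{2} = \frac{1}{4}$)
$\frac{1}{n{\left(6 \cdot 4 - 10 \right)} + 482670} = \frac{1}{\frac{1}{4} + 482670} = \frac{1}{\frac{1930681}{4}} = \frac{4}{1930681}$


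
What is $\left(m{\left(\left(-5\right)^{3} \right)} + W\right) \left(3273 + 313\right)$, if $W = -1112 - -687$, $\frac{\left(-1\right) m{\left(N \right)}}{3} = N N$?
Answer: $-169617800$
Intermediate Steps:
$m{\left(N \right)} = - 3 N^{2}$ ($m{\left(N \right)} = - 3 N N = - 3 N^{2}$)
$W = -425$ ($W = -1112 + 687 = -425$)
$\left(m{\left(\left(-5\right)^{3} \right)} + W\right) \left(3273 + 313\right) = \left(- 3 \left(\left(-5\right)^{3}\right)^{2} - 425\right) \left(3273 + 313\right) = \left(- 3 \left(-125\right)^{2} - 425\right) 3586 = \left(\left(-3\right) 15625 - 425\right) 3586 = \left(-46875 - 425\right) 3586 = \left(-47300\right) 3586 = -169617800$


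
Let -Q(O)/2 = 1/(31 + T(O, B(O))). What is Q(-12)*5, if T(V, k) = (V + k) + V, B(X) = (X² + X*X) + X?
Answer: -10/283 ≈ -0.035336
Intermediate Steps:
B(X) = X + 2*X² (B(X) = (X² + X²) + X = 2*X² + X = X + 2*X²)
T(V, k) = k + 2*V
Q(O) = -2/(31 + 2*O + O*(1 + 2*O)) (Q(O) = -2/(31 + (O*(1 + 2*O) + 2*O)) = -2/(31 + (2*O + O*(1 + 2*O))) = -2/(31 + 2*O + O*(1 + 2*O)))
Q(-12)*5 = -2/(31 + 2*(-12)² + 3*(-12))*5 = -2/(31 + 2*144 - 36)*5 = -2/(31 + 288 - 36)*5 = -2/283*5 = -10/283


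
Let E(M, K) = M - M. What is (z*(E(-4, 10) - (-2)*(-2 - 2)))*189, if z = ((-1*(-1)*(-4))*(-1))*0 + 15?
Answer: -22680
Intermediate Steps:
z = 15 (z = ((1*(-4))*(-1))*0 + 15 = -4*(-1)*0 + 15 = 4*0 + 15 = 0 + 15 = 15)
E(M, K) = 0
(z*(E(-4, 10) - (-2)*(-2 - 2)))*189 = (15*(0 - (-2)*(-2 - 2)))*189 = (15*(0 - (-2)*(-4)))*189 = (15*(0 - 1*8))*189 = (15*(0 - 8))*189 = (15*(-8))*189 = -120*189 = -22680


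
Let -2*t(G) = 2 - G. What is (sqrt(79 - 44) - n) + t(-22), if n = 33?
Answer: -45 + sqrt(35) ≈ -39.084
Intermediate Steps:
t(G) = -1 + G/2 (t(G) = -(2 - G)/2 = -1 + G/2)
(sqrt(79 - 44) - n) + t(-22) = (sqrt(79 - 44) - 1*33) + (-1 + (1/2)*(-22)) = (sqrt(35) - 33) + (-1 - 11) = (-33 + sqrt(35)) - 12 = -45 + sqrt(35)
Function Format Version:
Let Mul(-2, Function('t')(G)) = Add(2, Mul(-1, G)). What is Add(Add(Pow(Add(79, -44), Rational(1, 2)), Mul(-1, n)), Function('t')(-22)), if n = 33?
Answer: Add(-45, Pow(35, Rational(1, 2))) ≈ -39.084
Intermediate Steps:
Function('t')(G) = Add(-1, Mul(Rational(1, 2), G)) (Function('t')(G) = Mul(Rational(-1, 2), Add(2, Mul(-1, G))) = Add(-1, Mul(Rational(1, 2), G)))
Add(Add(Pow(Add(79, -44), Rational(1, 2)), Mul(-1, n)), Function('t')(-22)) = Add(Add(Pow(Add(79, -44), Rational(1, 2)), Mul(-1, 33)), Add(-1, Mul(Rational(1, 2), -22))) = Add(Add(Pow(35, Rational(1, 2)), -33), Add(-1, -11)) = Add(Add(-33, Pow(35, Rational(1, 2))), -12) = Add(-45, Pow(35, Rational(1, 2)))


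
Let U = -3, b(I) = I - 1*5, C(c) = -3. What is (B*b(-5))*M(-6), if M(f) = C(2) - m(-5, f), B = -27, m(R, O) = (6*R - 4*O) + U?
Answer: 1620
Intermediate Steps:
b(I) = -5 + I (b(I) = I - 5 = -5 + I)
m(R, O) = -3 - 4*O + 6*R (m(R, O) = (6*R - 4*O) - 3 = (-4*O + 6*R) - 3 = -3 - 4*O + 6*R)
M(f) = 30 + 4*f (M(f) = -3 - (-3 - 4*f + 6*(-5)) = -3 - (-3 - 4*f - 30) = -3 - (-33 - 4*f) = -3 + (33 + 4*f) = 30 + 4*f)
(B*b(-5))*M(-6) = (-27*(-5 - 5))*(30 + 4*(-6)) = (-27*(-10))*(30 - 24) = 270*6 = 1620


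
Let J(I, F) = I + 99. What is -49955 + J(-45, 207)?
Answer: -49901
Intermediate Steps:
J(I, F) = 99 + I
-49955 + J(-45, 207) = -49955 + (99 - 45) = -49955 + 54 = -49901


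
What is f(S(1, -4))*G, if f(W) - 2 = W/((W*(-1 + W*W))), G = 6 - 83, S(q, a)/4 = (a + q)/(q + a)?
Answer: -2387/15 ≈ -159.13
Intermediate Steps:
S(q, a) = 4 (S(q, a) = 4*((a + q)/(q + a)) = 4*((a + q)/(a + q)) = 4*1 = 4)
G = -77
f(W) = 2 + 1/(-1 + W²) (f(W) = 2 + W/((W*(-1 + W*W))) = 2 + W/((W*(-1 + W²))) = 2 + W*(1/(W*(-1 + W²))) = 2 + 1/(-1 + W²))
f(S(1, -4))*G = ((-1 + 2*4²)/(-1 + 4²))*(-77) = ((-1 + 2*16)/(-1 + 16))*(-77) = ((-1 + 32)/15)*(-77) = ((1/15)*31)*(-77) = (31/15)*(-77) = -2387/15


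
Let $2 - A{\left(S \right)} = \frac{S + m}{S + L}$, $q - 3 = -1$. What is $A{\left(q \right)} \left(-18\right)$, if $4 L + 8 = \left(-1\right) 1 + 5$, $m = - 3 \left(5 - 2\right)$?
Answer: $-162$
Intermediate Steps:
$q = 2$ ($q = 3 - 1 = 2$)
$m = -9$ ($m = \left(-3\right) 3 = -9$)
$L = -1$ ($L = -2 + \frac{\left(-1\right) 1 + 5}{4} = -2 + \frac{-1 + 5}{4} = -2 + \frac{1}{4} \cdot 4 = -2 + 1 = -1$)
$A{\left(S \right)} = 2 - \frac{-9 + S}{-1 + S}$ ($A{\left(S \right)} = 2 - \frac{S - 9}{S - 1} = 2 - \frac{-9 + S}{-1 + S}$)
$A{\left(q \right)} \left(-18\right) = \frac{7 + 2}{-1 + 2} \left(-18\right) = 1^{-1} \cdot 9 \left(-18\right) = 1 \cdot 9 \left(-18\right) = 9 \left(-18\right) = -162$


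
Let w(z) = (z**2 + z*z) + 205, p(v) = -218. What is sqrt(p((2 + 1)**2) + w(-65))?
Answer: sqrt(8437) ≈ 91.853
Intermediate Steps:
w(z) = 205 + 2*z**2 (w(z) = (z**2 + z**2) + 205 = 2*z**2 + 205 = 205 + 2*z**2)
sqrt(p((2 + 1)**2) + w(-65)) = sqrt(-218 + (205 + 2*(-65)**2)) = sqrt(-218 + (205 + 2*4225)) = sqrt(-218 + (205 + 8450)) = sqrt(-218 + 8655) = sqrt(8437)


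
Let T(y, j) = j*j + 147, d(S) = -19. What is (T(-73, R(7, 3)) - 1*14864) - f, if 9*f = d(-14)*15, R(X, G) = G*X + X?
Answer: -41704/3 ≈ -13901.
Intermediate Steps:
R(X, G) = X + G*X
T(y, j) = 147 + j² (T(y, j) = j² + 147 = 147 + j²)
f = -95/3 (f = (-19*15)/9 = (⅑)*(-285) = -95/3 ≈ -31.667)
(T(-73, R(7, 3)) - 1*14864) - f = ((147 + (7*(1 + 3))²) - 1*14864) - 1*(-95/3) = ((147 + (7*4)²) - 14864) + 95/3 = ((147 + 28²) - 14864) + 95/3 = ((147 + 784) - 14864) + 95/3 = (931 - 14864) + 95/3 = -13933 + 95/3 = -41704/3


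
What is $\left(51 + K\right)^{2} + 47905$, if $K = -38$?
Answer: $48074$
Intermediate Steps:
$\left(51 + K\right)^{2} + 47905 = \left(51 - 38\right)^{2} + 47905 = 13^{2} + 47905 = 169 + 47905 = 48074$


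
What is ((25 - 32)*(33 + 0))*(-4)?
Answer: 924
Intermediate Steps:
((25 - 32)*(33 + 0))*(-4) = -7*33*(-4) = -231*(-4) = 924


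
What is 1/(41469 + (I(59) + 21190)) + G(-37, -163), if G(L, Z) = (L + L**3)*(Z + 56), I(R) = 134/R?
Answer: 20051980867509/3697015 ≈ 5.4238e+6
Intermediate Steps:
G(L, Z) = (56 + Z)*(L + L**3) (G(L, Z) = (L + L**3)*(56 + Z) = (56 + Z)*(L + L**3))
1/(41469 + (I(59) + 21190)) + G(-37, -163) = 1/(41469 + (134/59 + 21190)) - 37*(56 - 163 + 56*(-37)**2 - 163*(-37)**2) = 1/(41469 + (134*(1/59) + 21190)) - 37*(56 - 163 + 56*1369 - 163*1369) = 1/(41469 + (134/59 + 21190)) - 37*(56 - 163 + 76664 - 223147) = 1/(41469 + 1250344/59) - 37*(-146590) = 1/(3697015/59) + 5423830 = 59/3697015 + 5423830 = 20051980867509/3697015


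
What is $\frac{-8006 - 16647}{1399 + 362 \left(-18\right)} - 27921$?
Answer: $- \frac{142847104}{5117} \approx -27916.0$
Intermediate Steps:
$\frac{-8006 - 16647}{1399 + 362 \left(-18\right)} - 27921 = - \frac{24653}{1399 - 6516} - 27921 = - \frac{24653}{-5117} - 27921 = \left(-24653\right) \left(- \frac{1}{5117}\right) - 27921 = \frac{24653}{5117} - 27921 = - \frac{142847104}{5117}$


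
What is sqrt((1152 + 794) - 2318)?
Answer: 2*I*sqrt(93) ≈ 19.287*I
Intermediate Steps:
sqrt((1152 + 794) - 2318) = sqrt(1946 - 2318) = sqrt(-372) = 2*I*sqrt(93)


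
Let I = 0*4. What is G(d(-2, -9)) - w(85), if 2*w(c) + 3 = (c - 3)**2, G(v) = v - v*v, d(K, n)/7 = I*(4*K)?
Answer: -6721/2 ≈ -3360.5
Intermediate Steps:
I = 0
d(K, n) = 0 (d(K, n) = 7*(0*(4*K)) = 7*0 = 0)
G(v) = v - v**2
w(c) = -3/2 + (-3 + c)**2/2 (w(c) = -3/2 + (c - 3)**2/2 = -3/2 + (-3 + c)**2/2)
G(d(-2, -9)) - w(85) = 0*(1 - 1*0) - (-3/2 + (-3 + 85)**2/2) = 0*(1 + 0) - (-3/2 + (1/2)*82**2) = 0*1 - (-3/2 + (1/2)*6724) = 0 - (-3/2 + 3362) = 0 - 1*6721/2 = 0 - 6721/2 = -6721/2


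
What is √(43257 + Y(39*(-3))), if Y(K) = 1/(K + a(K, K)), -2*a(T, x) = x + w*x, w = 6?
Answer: √1644847555/195 ≈ 207.98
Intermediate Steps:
a(T, x) = -7*x/2 (a(T, x) = -(x + 6*x)/2 = -7*x/2)
Y(K) = -2/(5*K) (Y(K) = 1/(K - 7*K/2) = 1/(-5*K/2) = -2/(5*K))
√(43257 + Y(39*(-3))) = √(43257 - 2/(5*(39*(-3)))) = √(43257 - ⅖/(-117)) = √(43257 - ⅖*(-1/117)) = √(43257 + 2/585) = √(25305347/585) = √1644847555/195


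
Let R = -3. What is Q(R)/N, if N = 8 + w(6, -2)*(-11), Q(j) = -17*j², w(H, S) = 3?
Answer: 153/25 ≈ 6.1200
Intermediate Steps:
N = -25 (N = 8 + 3*(-11) = 8 - 33 = -25)
Q(R)/N = -17*(-3)²/(-25) = -17*9*(-1/25) = -153*(-1/25) = 153/25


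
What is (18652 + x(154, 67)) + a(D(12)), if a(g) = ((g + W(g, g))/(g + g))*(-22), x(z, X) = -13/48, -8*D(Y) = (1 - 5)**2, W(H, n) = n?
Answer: 894227/48 ≈ 18630.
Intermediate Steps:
D(Y) = -2 (D(Y) = -(1 - 5)**2/8 = -1/8*(-4)**2 = -1/8*16 = -2)
x(z, X) = -13/48 (x(z, X) = -13*1/48 = -13/48)
a(g) = -22 (a(g) = ((g + g)/(g + g))*(-22) = ((2*g)/((2*g)))*(-22) = ((2*g)*(1/(2*g)))*(-22) = 1*(-22) = -22)
(18652 + x(154, 67)) + a(D(12)) = (18652 - 13/48) - 22 = 895283/48 - 22 = 894227/48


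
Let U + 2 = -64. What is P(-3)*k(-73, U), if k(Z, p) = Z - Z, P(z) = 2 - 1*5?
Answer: 0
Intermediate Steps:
P(z) = -3 (P(z) = 2 - 5 = -3)
U = -66 (U = -2 - 64 = -66)
k(Z, p) = 0
P(-3)*k(-73, U) = -3*0 = 0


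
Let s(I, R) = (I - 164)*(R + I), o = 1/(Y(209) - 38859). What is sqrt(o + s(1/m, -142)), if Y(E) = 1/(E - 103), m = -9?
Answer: sqrt(32051311090388207089)/37071477 ≈ 152.72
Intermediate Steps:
Y(E) = 1/(-103 + E)
o = -106/4119053 (o = 1/(1/(-103 + 209) - 38859) = 1/(1/106 - 38859) = 1/(-4119053/106) = -106/4119053 ≈ -2.5734e-5)
s(I, R) = (-164 + I)*(I + R)
sqrt(o + s(1/m, -142)) = sqrt(-106/4119053 + ((1/(-9))**2 - 164/(-9) - 164*(-142) - 142/(-9))) = sqrt(-106/4119053 + ((-1/9)**2 - 164*(-1/9) + 23288 - 1/9*(-142))) = sqrt(-106/4119053 + (1/81 + 164/9 + 23288 + 142/9)) = sqrt(-106/4119053 + 1889083/81) = sqrt(7781232989813/333643293) = sqrt(32051311090388207089)/37071477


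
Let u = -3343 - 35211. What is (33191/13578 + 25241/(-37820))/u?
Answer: -14718731/319326589320 ≈ -4.6093e-5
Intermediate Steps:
u = -38554
(33191/13578 + 25241/(-37820))/u = (33191/13578 + 25241/(-37820))/(-38554) = (33191*(1/13578) + 25241*(-1/37820))*(-1/38554) = (33191/13578 - 25241/37820)*(-1/38554) = (14718731/8282580)*(-1/38554) = -14718731/319326589320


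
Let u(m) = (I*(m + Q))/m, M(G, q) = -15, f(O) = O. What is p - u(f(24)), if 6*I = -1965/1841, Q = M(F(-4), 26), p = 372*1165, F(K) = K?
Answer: 12765643245/29456 ≈ 4.3338e+5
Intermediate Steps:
p = 433380
Q = -15
I = -655/3682 (I = (-1965/1841)/6 = (-1965*1/1841)/6 = (⅙)*(-1965/1841) = -655/3682 ≈ -0.17789)
u(m) = (9825/3682 - 655*m/3682)/m (u(m) = (-655*(m - 15)/3682)/m = (-655*(-15 + m)/3682)/m = (9825/3682 - 655*m/3682)/m)
p - u(f(24)) = 433380 - 655*(15 - 1*24)/(3682*24) = 433380 - 655*(15 - 24)/(3682*24) = 433380 - 655*(-9)/(3682*24) = 433380 - 1*(-1965/29456) = 433380 + 1965/29456 = 12765643245/29456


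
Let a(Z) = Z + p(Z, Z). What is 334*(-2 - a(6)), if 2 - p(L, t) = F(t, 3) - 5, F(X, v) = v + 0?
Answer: -4008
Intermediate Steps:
F(X, v) = v
p(L, t) = 4 (p(L, t) = 2 - (3 - 5) = 2 - 1*(-2) = 2 + 2 = 4)
a(Z) = 4 + Z (a(Z) = Z + 4 = 4 + Z)
334*(-2 - a(6)) = 334*(-2 - (4 + 6)) = 334*(-2 - 1*10) = 334*(-2 - 10) = 334*(-12) = -4008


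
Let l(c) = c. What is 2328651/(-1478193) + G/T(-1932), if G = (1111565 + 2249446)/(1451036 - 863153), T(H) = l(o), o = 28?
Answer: -3707006496689/2703569665748 ≈ -1.3712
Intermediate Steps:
T(H) = 28
G = 1120337/195961 (G = 3361011/587883 = 3361011*(1/587883) = 1120337/195961 ≈ 5.7171)
2328651/(-1478193) + G/T(-1932) = 2328651/(-1478193) + (1120337/195961)/28 = 2328651*(-1/1478193) + (1120337/195961)*(1/28) = -776217/492731 + 1120337/5486908 = -3707006496689/2703569665748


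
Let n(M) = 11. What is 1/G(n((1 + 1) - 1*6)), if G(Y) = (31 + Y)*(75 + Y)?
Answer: 1/3612 ≈ 0.00027685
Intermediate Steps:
1/G(n((1 + 1) - 1*6)) = 1/(2325 + 11**2 + 106*11) = 1/(2325 + 121 + 1166) = 1/3612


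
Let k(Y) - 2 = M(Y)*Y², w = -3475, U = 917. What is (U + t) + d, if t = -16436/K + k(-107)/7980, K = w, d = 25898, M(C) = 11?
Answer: 148832432351/5546100 ≈ 26836.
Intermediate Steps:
k(Y) = 2 + 11*Y²
K = -3475
t = 113760851/5546100 (t = -16436/(-3475) + (2 + 11*(-107)²)/7980 = -16436*(-1/3475) + (2 + 11*11449)*(1/7980) = 16436/3475 + (2 + 125939)*(1/7980) = 16436/3475 + 125941*(1/7980) = 16436/3475 + 125941/7980 = 113760851/5546100 ≈ 20.512)
(U + t) + d = (917 + 113760851/5546100) + 25898 = 5199534551/5546100 + 25898 = 148832432351/5546100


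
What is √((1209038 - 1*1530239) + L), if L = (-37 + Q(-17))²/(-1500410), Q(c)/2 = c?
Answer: I*√723097388787454910/1500410 ≈ 566.75*I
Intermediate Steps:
Q(c) = 2*c
L = -5041/1500410 (L = (-37 + 2*(-17))²/(-1500410) = (-37 - 34)²*(-1/1500410) = (-71)²*(-1/1500410) = 5041*(-1/1500410) = -5041/1500410 ≈ -0.0033597)
√((1209038 - 1*1530239) + L) = √((1209038 - 1*1530239) - 5041/1500410) = √((1209038 - 1530239) - 5041/1500410) = √(-321201 - 5041/1500410) = √(-481933197451/1500410) = I*√723097388787454910/1500410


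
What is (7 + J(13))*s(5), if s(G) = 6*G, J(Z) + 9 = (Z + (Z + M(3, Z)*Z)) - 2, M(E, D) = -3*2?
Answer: -1680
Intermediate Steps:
M(E, D) = -6
J(Z) = -11 - 4*Z (J(Z) = -9 + ((Z + (Z - 6*Z)) - 2) = -9 + ((Z - 5*Z) - 2) = -9 + (-4*Z - 2) = -9 + (-2 - 4*Z) = -11 - 4*Z)
(7 + J(13))*s(5) = (7 + (-11 - 4*13))*(6*5) = (7 + (-11 - 52))*30 = (7 - 63)*30 = -56*30 = -1680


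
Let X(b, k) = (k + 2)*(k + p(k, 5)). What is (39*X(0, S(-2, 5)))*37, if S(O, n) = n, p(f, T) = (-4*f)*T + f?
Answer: -909090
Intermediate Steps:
p(f, T) = f - 4*T*f (p(f, T) = -4*T*f + f = f - 4*T*f)
X(b, k) = -18*k*(2 + k) (X(b, k) = (k + 2)*(k + k*(1 - 4*5)) = (2 + k)*(k + k*(1 - 20)) = (2 + k)*(k + k*(-19)) = (2 + k)*(k - 19*k) = (2 + k)*(-18*k) = -18*k*(2 + k))
(39*X(0, S(-2, 5)))*37 = (39*(18*5*(-2 - 1*5)))*37 = (39*(18*5*(-2 - 5)))*37 = (39*(18*5*(-7)))*37 = (39*(-630))*37 = -24570*37 = -909090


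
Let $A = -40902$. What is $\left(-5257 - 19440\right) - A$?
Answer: $16205$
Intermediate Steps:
$\left(-5257 - 19440\right) - A = \left(-5257 - 19440\right) - -40902 = -24697 + 40902 = 16205$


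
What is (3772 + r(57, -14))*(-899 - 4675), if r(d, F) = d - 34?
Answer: -21153330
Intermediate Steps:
r(d, F) = -34 + d
(3772 + r(57, -14))*(-899 - 4675) = (3772 + (-34 + 57))*(-899 - 4675) = (3772 + 23)*(-5574) = 3795*(-5574) = -21153330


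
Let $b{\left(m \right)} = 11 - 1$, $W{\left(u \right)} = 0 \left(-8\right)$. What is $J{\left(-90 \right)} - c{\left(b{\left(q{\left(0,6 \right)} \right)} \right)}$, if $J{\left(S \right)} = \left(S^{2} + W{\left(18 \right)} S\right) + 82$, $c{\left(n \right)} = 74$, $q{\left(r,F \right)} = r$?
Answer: $8108$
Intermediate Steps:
$W{\left(u \right)} = 0$
$b{\left(m \right)} = 10$
$J{\left(S \right)} = 82 + S^{2}$ ($J{\left(S \right)} = \left(S^{2} + 0 S\right) + 82 = \left(S^{2} + 0\right) + 82 = S^{2} + 82 = 82 + S^{2}$)
$J{\left(-90 \right)} - c{\left(b{\left(q{\left(0,6 \right)} \right)} \right)} = \left(82 + \left(-90\right)^{2}\right) - 74 = \left(82 + 8100\right) - 74 = 8182 - 74 = 8108$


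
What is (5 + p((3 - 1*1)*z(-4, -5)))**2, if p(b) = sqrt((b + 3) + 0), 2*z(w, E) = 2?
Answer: (5 + sqrt(5))**2 ≈ 52.361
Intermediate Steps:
z(w, E) = 1 (z(w, E) = (1/2)*2 = 1)
p(b) = sqrt(3 + b) (p(b) = sqrt((3 + b) + 0) = sqrt(3 + b))
(5 + p((3 - 1*1)*z(-4, -5)))**2 = (5 + sqrt(3 + (3 - 1*1)*1))**2 = (5 + sqrt(3 + (3 - 1)*1))**2 = (5 + sqrt(3 + 2*1))**2 = (5 + sqrt(3 + 2))**2 = (5 + sqrt(5))**2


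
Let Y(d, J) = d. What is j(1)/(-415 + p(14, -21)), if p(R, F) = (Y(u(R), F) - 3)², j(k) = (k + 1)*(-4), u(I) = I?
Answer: 4/147 ≈ 0.027211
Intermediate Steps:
j(k) = -4 - 4*k (j(k) = (1 + k)*(-4) = -4 - 4*k)
p(R, F) = (-3 + R)² (p(R, F) = (R - 3)² = (-3 + R)²)
j(1)/(-415 + p(14, -21)) = (-4 - 4*1)/(-415 + (-3 + 14)²) = (-4 - 4)/(-415 + 11²) = -8/(-415 + 121) = -8/(-294) = -1/294*(-8) = 4/147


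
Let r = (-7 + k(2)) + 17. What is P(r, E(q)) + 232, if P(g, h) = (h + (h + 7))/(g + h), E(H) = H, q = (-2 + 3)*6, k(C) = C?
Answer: 4195/18 ≈ 233.06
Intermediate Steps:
q = 6 (q = 1*6 = 6)
r = 12 (r = (-7 + 2) + 17 = -5 + 17 = 12)
P(g, h) = (7 + 2*h)/(g + h) (P(g, h) = (h + (7 + h))/(g + h) = (7 + 2*h)/(g + h))
P(r, E(q)) + 232 = (7 + 2*6)/(12 + 6) + 232 = (7 + 12)/18 + 232 = (1/18)*19 + 232 = 19/18 + 232 = 4195/18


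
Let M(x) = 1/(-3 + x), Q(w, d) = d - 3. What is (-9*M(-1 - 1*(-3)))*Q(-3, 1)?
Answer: -18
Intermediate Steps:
Q(w, d) = -3 + d
(-9*M(-1 - 1*(-3)))*Q(-3, 1) = (-9/(-3 + (-1 - 1*(-3))))*(-3 + 1) = -9/(-3 + (-1 + 3))*(-2) = -9/(-3 + 2)*(-2) = -9/(-1)*(-2) = -9*(-1)*(-2) = 9*(-2) = -18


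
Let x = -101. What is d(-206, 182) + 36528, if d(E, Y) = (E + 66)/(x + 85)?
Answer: 146147/4 ≈ 36537.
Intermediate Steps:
d(E, Y) = -33/8 - E/16 (d(E, Y) = (E + 66)/(-101 + 85) = (66 + E)/(-16) = (66 + E)*(-1/16) = -33/8 - E/16)
d(-206, 182) + 36528 = (-33/8 - 1/16*(-206)) + 36528 = (-33/8 + 103/8) + 36528 = 35/4 + 36528 = 146147/4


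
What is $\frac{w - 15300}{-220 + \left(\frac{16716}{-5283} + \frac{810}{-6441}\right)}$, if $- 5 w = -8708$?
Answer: $\frac{128156267832}{2110573235} \approx 60.721$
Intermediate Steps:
$w = \frac{8708}{5}$ ($w = \left(- \frac{1}{5}\right) \left(-8708\right) = \frac{8708}{5} \approx 1741.6$)
$\frac{w - 15300}{-220 + \left(\frac{16716}{-5283} + \frac{810}{-6441}\right)} = \frac{\frac{8708}{5} - 15300}{-220 + \left(\frac{16716}{-5283} + \frac{810}{-6441}\right)} = \frac{\frac{8708}{5} - 15300}{-220 + \left(16716 \left(- \frac{1}{5283}\right) + 810 \left(- \frac{1}{6441}\right)\right)} = - \frac{67792}{5 \left(-220 - \frac{12438554}{3780867}\right)} = - \frac{67792}{5 \left(- \frac{844229294}{3780867}\right)} = \left(- \frac{67792}{5}\right) \left(- \frac{3780867}{844229294}\right) = \frac{128156267832}{2110573235}$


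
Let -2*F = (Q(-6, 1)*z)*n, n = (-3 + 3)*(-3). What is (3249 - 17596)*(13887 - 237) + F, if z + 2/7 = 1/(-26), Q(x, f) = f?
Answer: -195836550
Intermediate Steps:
n = 0 (n = 0*(-3) = 0)
z = -59/182 (z = -2/7 + 1/(-26) = -2/7 - 1/26 = -59/182 ≈ -0.32418)
F = 0 (F = -1*(-59/182)*0/2 = -(-59)*0/364 = -1/2*0 = 0)
(3249 - 17596)*(13887 - 237) + F = (3249 - 17596)*(13887 - 237) + 0 = -14347*13650 + 0 = -195836550 + 0 = -195836550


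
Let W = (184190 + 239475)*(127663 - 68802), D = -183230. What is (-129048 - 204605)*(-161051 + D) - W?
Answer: 89933042928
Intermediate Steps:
W = 24937345565 (W = 423665*58861 = 24937345565)
(-129048 - 204605)*(-161051 + D) - W = (-129048 - 204605)*(-161051 - 183230) - 1*24937345565 = -333653*(-344281) - 24937345565 = 114870388493 - 24937345565 = 89933042928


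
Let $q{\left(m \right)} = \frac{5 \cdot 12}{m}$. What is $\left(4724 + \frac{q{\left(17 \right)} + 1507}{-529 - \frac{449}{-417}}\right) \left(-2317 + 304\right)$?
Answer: $- \frac{35566924428717}{3742448} \approx -9.5036 \cdot 10^{6}$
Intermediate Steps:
$q{\left(m \right)} = \frac{60}{m}$
$\left(4724 + \frac{q{\left(17 \right)} + 1507}{-529 - \frac{449}{-417}}\right) \left(-2317 + 304\right) = \left(4724 + \frac{\frac{60}{17} + 1507}{-529 - \frac{449}{-417}}\right) \left(-2317 + 304\right) = \left(4724 + \frac{60 \cdot \frac{1}{17} + 1507}{-529 - - \frac{449}{417}}\right) \left(-2013\right) = \left(4724 + \frac{\frac{60}{17} + 1507}{-529 + \frac{449}{417}}\right) \left(-2013\right) = \left(4724 + \frac{25679}{17 \left(- \frac{220144}{417}\right)}\right) \left(-2013\right) = \left(4724 + \frac{25679}{17} \left(- \frac{417}{220144}\right)\right) \left(-2013\right) = \left(4724 - \frac{10708143}{3742448}\right) \left(-2013\right) = \frac{17668616209}{3742448} \left(-2013\right) = - \frac{35566924428717}{3742448}$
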